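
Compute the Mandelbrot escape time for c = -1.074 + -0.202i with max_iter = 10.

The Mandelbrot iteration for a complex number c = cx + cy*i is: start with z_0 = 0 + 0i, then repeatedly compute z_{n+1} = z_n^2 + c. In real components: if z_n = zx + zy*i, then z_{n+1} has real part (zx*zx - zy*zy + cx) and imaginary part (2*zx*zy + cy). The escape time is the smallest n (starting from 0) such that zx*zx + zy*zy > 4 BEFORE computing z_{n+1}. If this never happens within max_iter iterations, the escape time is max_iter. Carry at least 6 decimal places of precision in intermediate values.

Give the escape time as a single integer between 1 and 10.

z_0 = 0 + 0i, c = -1.0740 + -0.2020i
Iter 1: z = -1.0740 + -0.2020i, |z|^2 = 1.1943
Iter 2: z = 0.0387 + 0.2319i, |z|^2 = 0.0553
Iter 3: z = -1.1263 + -0.1841i, |z|^2 = 1.3024
Iter 4: z = 0.1606 + 0.2126i, |z|^2 = 0.0710
Iter 5: z = -1.0934 + -0.1337i, |z|^2 = 1.2134
Iter 6: z = 0.1037 + 0.0904i, |z|^2 = 0.0189
Iter 7: z = -1.0714 + -0.1833i, |z|^2 = 1.1815
Iter 8: z = 0.0404 + 0.1907i, |z|^2 = 0.0380
Iter 9: z = -1.1087 + -0.1866i, |z|^2 = 1.2641

Answer: 10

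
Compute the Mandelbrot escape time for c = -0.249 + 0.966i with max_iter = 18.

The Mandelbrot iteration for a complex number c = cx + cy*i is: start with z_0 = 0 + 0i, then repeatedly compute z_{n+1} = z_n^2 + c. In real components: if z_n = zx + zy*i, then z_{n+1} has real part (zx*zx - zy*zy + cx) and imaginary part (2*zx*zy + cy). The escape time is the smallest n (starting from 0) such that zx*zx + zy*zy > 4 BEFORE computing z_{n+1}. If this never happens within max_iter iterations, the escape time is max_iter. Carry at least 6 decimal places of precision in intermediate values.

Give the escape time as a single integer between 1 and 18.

z_0 = 0 + 0i, c = -0.2490 + 0.9660i
Iter 1: z = -0.2490 + 0.9660i, |z|^2 = 0.9952
Iter 2: z = -1.1202 + 0.4849i, |z|^2 = 1.4899
Iter 3: z = 0.7706 + -0.1204i, |z|^2 = 0.6083
Iter 4: z = 0.3303 + 0.7804i, |z|^2 = 0.7182
Iter 5: z = -0.7490 + 1.4816i, |z|^2 = 2.7561
Iter 6: z = -1.8831 + -1.2534i, |z|^2 = 5.1170
Escaped at iteration 6

Answer: 6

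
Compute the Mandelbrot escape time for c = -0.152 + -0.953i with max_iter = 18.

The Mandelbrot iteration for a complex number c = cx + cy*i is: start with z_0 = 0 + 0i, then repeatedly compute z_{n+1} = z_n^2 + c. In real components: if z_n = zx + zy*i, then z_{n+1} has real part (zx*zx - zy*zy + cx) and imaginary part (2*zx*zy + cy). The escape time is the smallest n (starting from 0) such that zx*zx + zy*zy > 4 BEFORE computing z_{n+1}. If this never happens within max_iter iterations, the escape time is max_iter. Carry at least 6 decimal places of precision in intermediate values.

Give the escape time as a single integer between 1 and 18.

z_0 = 0 + 0i, c = -0.1520 + -0.9530i
Iter 1: z = -0.1520 + -0.9530i, |z|^2 = 0.9313
Iter 2: z = -1.0371 + -0.6633i, |z|^2 = 1.5155
Iter 3: z = 0.4836 + 0.4228i, |z|^2 = 0.4127
Iter 4: z = -0.0969 + -0.5440i, |z|^2 = 0.3054
Iter 5: z = -0.4386 + -0.8476i, |z|^2 = 0.9108
Iter 6: z = -0.6781 + -0.2095i, |z|^2 = 0.5037
Iter 7: z = 0.2639 + -0.6689i, |z|^2 = 0.5171
Iter 8: z = -0.5298 + -1.3061i, |z|^2 = 1.9865
Iter 9: z = -1.5771 + 0.4309i, |z|^2 = 2.6731
Iter 10: z = 2.1497 + -2.3122i, |z|^2 = 9.9674
Escaped at iteration 10

Answer: 10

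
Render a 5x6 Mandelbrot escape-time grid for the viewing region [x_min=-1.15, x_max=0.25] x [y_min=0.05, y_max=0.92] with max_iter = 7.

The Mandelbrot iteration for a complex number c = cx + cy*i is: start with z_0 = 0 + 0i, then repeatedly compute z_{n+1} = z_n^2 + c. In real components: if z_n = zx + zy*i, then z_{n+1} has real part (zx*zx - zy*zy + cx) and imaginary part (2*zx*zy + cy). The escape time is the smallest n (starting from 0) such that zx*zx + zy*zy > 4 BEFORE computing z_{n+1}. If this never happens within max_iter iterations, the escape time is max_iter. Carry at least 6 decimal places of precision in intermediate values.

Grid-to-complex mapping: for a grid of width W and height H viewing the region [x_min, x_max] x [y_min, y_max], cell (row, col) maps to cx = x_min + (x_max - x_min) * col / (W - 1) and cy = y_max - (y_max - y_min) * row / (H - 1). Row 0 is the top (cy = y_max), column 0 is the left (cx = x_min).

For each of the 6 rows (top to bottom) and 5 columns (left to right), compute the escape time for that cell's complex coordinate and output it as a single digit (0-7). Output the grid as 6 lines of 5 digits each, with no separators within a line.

(row=0, col=0): c = -1.1500 + 0.9200i → escape time 3
(row=0, col=1): c = -0.8000 + 0.9200i → escape time 3
(row=0, col=2): c = -0.4500 + 0.9200i → escape time 4
(row=0, col=3): c = -0.1000 + 0.9200i → escape time 7
(row=0, col=4): c = 0.2500 + 0.9200i → escape time 4
(row=1, col=0): c = -1.1500 + 0.7460i → escape time 3
(row=1, col=1): c = -0.8000 + 0.7460i → escape time 4
(row=1, col=2): c = -0.4500 + 0.7460i → escape time 6
(row=1, col=3): c = -0.1000 + 0.7460i → escape time 7
(row=1, col=4): c = 0.2500 + 0.7460i → escape time 5
(row=2, col=0): c = -1.1500 + 0.5720i → escape time 4
(row=2, col=1): c = -0.8000 + 0.5720i → escape time 5
(row=2, col=2): c = -0.4500 + 0.5720i → escape time 7
(row=2, col=3): c = -0.1000 + 0.5720i → escape time 7
(row=2, col=4): c = 0.2500 + 0.5720i → escape time 7
(row=3, col=0): c = -1.1500 + 0.3980i → escape time 7
(row=3, col=1): c = -0.8000 + 0.3980i → escape time 7
(row=3, col=2): c = -0.4500 + 0.3980i → escape time 7
(row=3, col=3): c = -0.1000 + 0.3980i → escape time 7
(row=3, col=4): c = 0.2500 + 0.3980i → escape time 7
(row=4, col=0): c = -1.1500 + 0.2240i → escape time 7
(row=4, col=1): c = -0.8000 + 0.2240i → escape time 7
(row=4, col=2): c = -0.4500 + 0.2240i → escape time 7
(row=4, col=3): c = -0.1000 + 0.2240i → escape time 7
(row=4, col=4): c = 0.2500 + 0.2240i → escape time 7
(row=5, col=0): c = -1.1500 + 0.0500i → escape time 7
(row=5, col=1): c = -0.8000 + 0.0500i → escape time 7
(row=5, col=2): c = -0.4500 + 0.0500i → escape time 7
(row=5, col=3): c = -0.1000 + 0.0500i → escape time 7
(row=5, col=4): c = 0.2500 + 0.0500i → escape time 7

Answer: 33474
34675
45777
77777
77777
77777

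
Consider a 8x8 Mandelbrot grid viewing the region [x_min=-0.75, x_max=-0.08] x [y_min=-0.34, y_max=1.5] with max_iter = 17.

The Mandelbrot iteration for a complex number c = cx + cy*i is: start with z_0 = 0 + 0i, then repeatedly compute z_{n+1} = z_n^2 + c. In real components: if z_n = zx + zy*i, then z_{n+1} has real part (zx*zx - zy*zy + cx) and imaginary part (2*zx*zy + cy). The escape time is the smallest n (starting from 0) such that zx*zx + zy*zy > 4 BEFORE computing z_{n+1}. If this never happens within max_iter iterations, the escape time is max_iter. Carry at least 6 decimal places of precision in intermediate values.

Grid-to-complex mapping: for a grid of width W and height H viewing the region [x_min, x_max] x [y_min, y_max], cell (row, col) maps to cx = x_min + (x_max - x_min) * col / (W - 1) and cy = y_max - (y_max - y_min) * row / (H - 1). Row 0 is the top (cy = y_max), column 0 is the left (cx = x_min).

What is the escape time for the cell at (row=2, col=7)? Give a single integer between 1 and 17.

Answer: 17

Derivation:
z_0 = 0 + 0i, c = -0.0800 + 0.9743i
Iter 1: z = -0.0800 + 0.9743i, |z|^2 = 0.9556
Iter 2: z = -1.0228 + 0.8184i, |z|^2 = 1.7160
Iter 3: z = 0.2964 + -0.6999i, |z|^2 = 0.5777
Iter 4: z = -0.4820 + 0.5594i, |z|^2 = 0.5452
Iter 5: z = -0.1606 + 0.4351i, |z|^2 = 0.2151
Iter 6: z = -0.2435 + 0.8345i, |z|^2 = 0.7558
Iter 7: z = -0.7172 + 0.5679i, |z|^2 = 0.8368
Iter 8: z = 0.1119 + 0.1597i, |z|^2 = 0.0380
Iter 9: z = -0.0930 + 1.0100i, |z|^2 = 1.0288
Iter 10: z = -1.0915 + 0.7864i, |z|^2 = 1.8098
Iter 11: z = 0.4929 + -0.7424i, |z|^2 = 0.7942
Iter 12: z = -0.3883 + 0.2424i, |z|^2 = 0.2095
Iter 13: z = 0.0120 + 0.7861i, |z|^2 = 0.6180
Iter 14: z = -0.6977 + 0.9931i, |z|^2 = 1.4732
Iter 15: z = -0.5795 + -0.4116i, |z|^2 = 0.5053
Iter 16: z = 0.0864 + 1.4514i, |z|^2 = 2.1139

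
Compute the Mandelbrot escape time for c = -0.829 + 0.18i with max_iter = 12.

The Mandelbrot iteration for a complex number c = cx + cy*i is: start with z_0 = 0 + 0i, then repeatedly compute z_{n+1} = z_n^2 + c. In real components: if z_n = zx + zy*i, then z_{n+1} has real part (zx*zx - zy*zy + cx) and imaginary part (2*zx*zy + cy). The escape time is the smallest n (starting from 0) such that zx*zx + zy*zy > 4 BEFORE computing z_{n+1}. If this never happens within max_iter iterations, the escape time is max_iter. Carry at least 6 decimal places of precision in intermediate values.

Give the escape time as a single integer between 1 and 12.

z_0 = 0 + 0i, c = -0.8290 + 0.1800i
Iter 1: z = -0.8290 + 0.1800i, |z|^2 = 0.7196
Iter 2: z = -0.1742 + -0.1184i, |z|^2 = 0.0444
Iter 3: z = -0.8127 + 0.2213i, |z|^2 = 0.7094
Iter 4: z = -0.2175 + -0.1796i, |z|^2 = 0.0796
Iter 5: z = -0.8140 + 0.2581i, |z|^2 = 0.7292
Iter 6: z = -0.2331 + -0.2402i, |z|^2 = 0.1120
Iter 7: z = -0.8324 + 0.2920i, |z|^2 = 0.7781
Iter 8: z = -0.2214 + -0.3061i, |z|^2 = 0.1427
Iter 9: z = -0.8737 + 0.3155i, |z|^2 = 0.8629
Iter 10: z = -0.1653 + -0.3713i, |z|^2 = 0.1652
Iter 11: z = -0.9396 + 0.3027i, |z|^2 = 0.9745

Answer: 12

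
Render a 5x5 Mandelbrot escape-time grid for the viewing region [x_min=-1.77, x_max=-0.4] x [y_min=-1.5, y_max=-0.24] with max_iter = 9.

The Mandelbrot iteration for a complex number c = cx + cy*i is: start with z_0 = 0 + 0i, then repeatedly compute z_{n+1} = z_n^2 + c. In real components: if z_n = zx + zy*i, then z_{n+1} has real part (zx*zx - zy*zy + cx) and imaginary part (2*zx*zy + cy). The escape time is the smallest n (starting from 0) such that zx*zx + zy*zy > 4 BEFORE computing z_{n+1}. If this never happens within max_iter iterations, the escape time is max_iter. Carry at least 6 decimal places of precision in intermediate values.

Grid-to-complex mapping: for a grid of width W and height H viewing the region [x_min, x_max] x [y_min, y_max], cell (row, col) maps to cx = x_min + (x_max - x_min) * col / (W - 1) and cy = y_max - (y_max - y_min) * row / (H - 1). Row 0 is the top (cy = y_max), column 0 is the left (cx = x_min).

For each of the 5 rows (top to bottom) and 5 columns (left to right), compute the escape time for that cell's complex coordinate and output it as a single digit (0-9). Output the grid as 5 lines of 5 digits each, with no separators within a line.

Answer: 45999
33569
23345
12333
11222

Derivation:
(row=0, col=0): c = -1.7700 + -0.2400i → escape time 4
(row=0, col=1): c = -1.4275 + -0.2400i → escape time 5
(row=0, col=2): c = -1.0850 + -0.2400i → escape time 9
(row=0, col=3): c = -0.7425 + -0.2400i → escape time 9
(row=0, col=4): c = -0.4000 + -0.2400i → escape time 9
(row=1, col=0): c = -1.7700 + -0.5550i → escape time 3
(row=1, col=1): c = -1.4275 + -0.5550i → escape time 3
(row=1, col=2): c = -1.0850 + -0.5550i → escape time 5
(row=1, col=3): c = -0.7425 + -0.5550i → escape time 6
(row=1, col=4): c = -0.4000 + -0.5550i → escape time 9
(row=2, col=0): c = -1.7700 + -0.8700i → escape time 2
(row=2, col=1): c = -1.4275 + -0.8700i → escape time 3
(row=2, col=2): c = -1.0850 + -0.8700i → escape time 3
(row=2, col=3): c = -0.7425 + -0.8700i → escape time 4
(row=2, col=4): c = -0.4000 + -0.8700i → escape time 5
(row=3, col=0): c = -1.7700 + -1.1850i → escape time 1
(row=3, col=1): c = -1.4275 + -1.1850i → escape time 2
(row=3, col=2): c = -1.0850 + -1.1850i → escape time 3
(row=3, col=3): c = -0.7425 + -1.1850i → escape time 3
(row=3, col=4): c = -0.4000 + -1.1850i → escape time 3
(row=4, col=0): c = -1.7700 + -1.5000i → escape time 1
(row=4, col=1): c = -1.4275 + -1.5000i → escape time 1
(row=4, col=2): c = -1.0850 + -1.5000i → escape time 2
(row=4, col=3): c = -0.7425 + -1.5000i → escape time 2
(row=4, col=4): c = -0.4000 + -1.5000i → escape time 2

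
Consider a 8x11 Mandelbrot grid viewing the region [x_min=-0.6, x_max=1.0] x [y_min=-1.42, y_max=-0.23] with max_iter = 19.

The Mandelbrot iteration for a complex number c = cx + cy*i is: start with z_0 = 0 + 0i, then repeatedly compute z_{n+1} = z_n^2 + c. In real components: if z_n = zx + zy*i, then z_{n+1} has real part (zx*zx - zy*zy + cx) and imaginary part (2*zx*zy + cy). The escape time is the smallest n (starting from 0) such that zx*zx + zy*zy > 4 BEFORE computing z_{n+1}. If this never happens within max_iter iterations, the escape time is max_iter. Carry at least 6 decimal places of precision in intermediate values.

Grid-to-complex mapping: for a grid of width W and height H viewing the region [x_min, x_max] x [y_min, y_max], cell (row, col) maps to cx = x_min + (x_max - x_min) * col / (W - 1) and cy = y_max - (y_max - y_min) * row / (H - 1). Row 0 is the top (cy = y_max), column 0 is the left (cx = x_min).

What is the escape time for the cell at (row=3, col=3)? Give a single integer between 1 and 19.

Answer: 19

Derivation:
z_0 = 0 + 0i, c = 0.0857 + -0.5870i
Iter 1: z = 0.0857 + -0.5870i, |z|^2 = 0.3519
Iter 2: z = -0.2515 + -0.6876i, |z|^2 = 0.5361
Iter 3: z = -0.3239 + -0.2411i, |z|^2 = 0.1630
Iter 4: z = 0.1325 + -0.4308i, |z|^2 = 0.2032
Iter 5: z = -0.0823 + -0.7011i, |z|^2 = 0.4984
Iter 6: z = -0.3991 + -0.4715i, |z|^2 = 0.3816
Iter 7: z = 0.0227 + -0.2106i, |z|^2 = 0.0449
Iter 8: z = 0.0419 + -0.5965i, |z|^2 = 0.3576
Iter 9: z = -0.2684 + -0.6369i, |z|^2 = 0.4777
Iter 10: z = -0.2479 + -0.2451i, |z|^2 = 0.1215
Iter 11: z = 0.0871 + -0.4655i, |z|^2 = 0.2242
Iter 12: z = -0.1234 + -0.6681i, |z|^2 = 0.4616
Iter 13: z = -0.3454 + -0.4222i, |z|^2 = 0.2976
Iter 14: z = 0.0268 + -0.2953i, |z|^2 = 0.0879
Iter 15: z = -0.0008 + -0.6028i, |z|^2 = 0.3634
Iter 16: z = -0.2777 + -0.5861i, |z|^2 = 0.4206
Iter 17: z = -0.1806 + -0.2615i, |z|^2 = 0.1010
Iter 18: z = 0.0500 + -0.4925i, |z|^2 = 0.2451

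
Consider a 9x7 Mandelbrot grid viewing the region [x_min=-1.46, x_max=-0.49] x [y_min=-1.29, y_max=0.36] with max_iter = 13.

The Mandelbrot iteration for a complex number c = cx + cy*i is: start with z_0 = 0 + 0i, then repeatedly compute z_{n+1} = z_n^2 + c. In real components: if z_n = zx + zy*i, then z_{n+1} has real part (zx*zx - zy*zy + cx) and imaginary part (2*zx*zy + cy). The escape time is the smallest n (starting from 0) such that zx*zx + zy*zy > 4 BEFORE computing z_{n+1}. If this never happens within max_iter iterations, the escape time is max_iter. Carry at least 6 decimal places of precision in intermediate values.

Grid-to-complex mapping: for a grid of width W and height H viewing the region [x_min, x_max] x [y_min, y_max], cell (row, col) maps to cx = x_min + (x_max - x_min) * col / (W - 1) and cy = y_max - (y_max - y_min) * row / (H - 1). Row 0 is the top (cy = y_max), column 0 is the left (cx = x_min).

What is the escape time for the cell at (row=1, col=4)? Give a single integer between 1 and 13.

Answer: 13

Derivation:
z_0 = 0 + 0i, c = -0.9750 + 0.0850i
Iter 1: z = -0.9750 + 0.0850i, |z|^2 = 0.9578
Iter 2: z = -0.0316 + -0.0808i, |z|^2 = 0.0075
Iter 3: z = -0.9805 + 0.0901i, |z|^2 = 0.9695
Iter 4: z = -0.0217 + -0.0917i, |z|^2 = 0.0089
Iter 5: z = -0.9829 + 0.0890i, |z|^2 = 0.9741
Iter 6: z = -0.0168 + -0.0899i, |z|^2 = 0.0084
Iter 7: z = -0.9828 + 0.0880i, |z|^2 = 0.9737
Iter 8: z = -0.0168 + -0.0880i, |z|^2 = 0.0080
Iter 9: z = -0.9825 + 0.0880i, |z|^2 = 0.9730
Iter 10: z = -0.0175 + -0.0878i, |z|^2 = 0.0080
Iter 11: z = -0.9824 + 0.0881i, |z|^2 = 0.9729
Iter 12: z = -0.0176 + -0.0881i, |z|^2 = 0.0081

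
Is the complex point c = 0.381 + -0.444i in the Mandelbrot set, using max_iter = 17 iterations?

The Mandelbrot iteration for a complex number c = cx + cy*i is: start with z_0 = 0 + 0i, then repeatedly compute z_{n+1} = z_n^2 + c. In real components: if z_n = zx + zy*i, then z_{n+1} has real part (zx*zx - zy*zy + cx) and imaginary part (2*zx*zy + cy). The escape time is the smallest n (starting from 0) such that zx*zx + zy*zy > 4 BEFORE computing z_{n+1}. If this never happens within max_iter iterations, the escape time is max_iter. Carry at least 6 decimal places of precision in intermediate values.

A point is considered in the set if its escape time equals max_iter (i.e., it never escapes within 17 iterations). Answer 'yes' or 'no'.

z_0 = 0 + 0i, c = 0.3810 + -0.4440i
Iter 1: z = 0.3810 + -0.4440i, |z|^2 = 0.3423
Iter 2: z = 0.3290 + -0.7823i, |z|^2 = 0.7203
Iter 3: z = -0.1228 + -0.9588i, |z|^2 = 0.9344
Iter 4: z = -0.5232 + -0.2086i, |z|^2 = 0.3173
Iter 5: z = 0.6113 + -0.2257i, |z|^2 = 0.4246
Iter 6: z = 0.7037 + -0.7200i, |z|^2 = 1.0136
Iter 7: z = 0.3578 + -1.4573i, |z|^2 = 2.2519
Iter 8: z = -1.6148 + -1.4869i, |z|^2 = 4.8185
Escaped at iteration 8

Answer: no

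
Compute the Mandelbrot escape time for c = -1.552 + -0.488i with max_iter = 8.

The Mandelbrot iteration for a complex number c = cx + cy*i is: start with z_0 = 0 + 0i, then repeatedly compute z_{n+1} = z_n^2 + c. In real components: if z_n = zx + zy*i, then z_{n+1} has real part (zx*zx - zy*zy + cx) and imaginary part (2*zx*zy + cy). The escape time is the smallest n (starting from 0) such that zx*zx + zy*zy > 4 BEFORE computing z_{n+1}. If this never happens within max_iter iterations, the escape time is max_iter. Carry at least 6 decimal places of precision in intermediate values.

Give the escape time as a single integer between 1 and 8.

z_0 = 0 + 0i, c = -1.5520 + -0.4880i
Iter 1: z = -1.5520 + -0.4880i, |z|^2 = 2.6468
Iter 2: z = 0.6186 + 1.0268i, |z|^2 = 1.4368
Iter 3: z = -2.2236 + 0.7822i, |z|^2 = 5.5563
Escaped at iteration 3

Answer: 3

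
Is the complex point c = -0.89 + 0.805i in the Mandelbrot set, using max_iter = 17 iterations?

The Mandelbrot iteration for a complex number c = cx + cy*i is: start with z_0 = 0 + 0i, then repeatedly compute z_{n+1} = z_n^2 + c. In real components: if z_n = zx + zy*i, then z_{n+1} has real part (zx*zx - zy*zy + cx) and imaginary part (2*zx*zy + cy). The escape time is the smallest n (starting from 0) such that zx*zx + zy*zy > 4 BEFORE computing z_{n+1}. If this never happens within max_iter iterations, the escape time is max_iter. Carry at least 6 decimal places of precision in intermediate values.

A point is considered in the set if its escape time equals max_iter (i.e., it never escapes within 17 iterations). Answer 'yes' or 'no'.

z_0 = 0 + 0i, c = -0.8900 + 0.8050i
Iter 1: z = -0.8900 + 0.8050i, |z|^2 = 1.4401
Iter 2: z = -0.7459 + -0.6279i, |z|^2 = 0.9507
Iter 3: z = -0.7279 + 1.7417i, |z|^2 = 3.5634
Iter 4: z = -3.3939 + -1.7305i, |z|^2 = 14.5128
Escaped at iteration 4

Answer: no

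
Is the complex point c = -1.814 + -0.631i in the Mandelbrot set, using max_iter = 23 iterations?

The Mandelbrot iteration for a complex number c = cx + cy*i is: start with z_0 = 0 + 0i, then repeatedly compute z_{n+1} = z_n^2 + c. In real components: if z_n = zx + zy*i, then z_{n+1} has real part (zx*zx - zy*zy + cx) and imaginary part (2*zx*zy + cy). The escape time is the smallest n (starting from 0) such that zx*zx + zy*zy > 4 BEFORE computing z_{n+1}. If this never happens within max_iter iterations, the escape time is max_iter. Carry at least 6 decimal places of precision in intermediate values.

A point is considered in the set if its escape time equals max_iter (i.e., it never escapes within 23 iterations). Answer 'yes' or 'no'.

z_0 = 0 + 0i, c = -1.8140 + -0.6310i
Iter 1: z = -1.8140 + -0.6310i, |z|^2 = 3.6888
Iter 2: z = 1.0784 + 1.6583i, |z|^2 = 3.9129
Iter 3: z = -3.4008 + 2.9457i, |z|^2 = 20.2426
Escaped at iteration 3

Answer: no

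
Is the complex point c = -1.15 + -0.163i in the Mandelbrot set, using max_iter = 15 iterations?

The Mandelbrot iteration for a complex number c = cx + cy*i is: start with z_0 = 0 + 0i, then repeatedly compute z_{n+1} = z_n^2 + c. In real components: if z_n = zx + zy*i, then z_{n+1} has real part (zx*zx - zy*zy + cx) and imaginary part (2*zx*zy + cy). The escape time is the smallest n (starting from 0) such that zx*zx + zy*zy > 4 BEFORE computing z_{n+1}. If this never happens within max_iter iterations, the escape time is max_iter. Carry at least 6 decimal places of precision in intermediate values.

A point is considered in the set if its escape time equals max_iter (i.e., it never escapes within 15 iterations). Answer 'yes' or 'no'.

Answer: yes

Derivation:
z_0 = 0 + 0i, c = -1.1500 + -0.1630i
Iter 1: z = -1.1500 + -0.1630i, |z|^2 = 1.3491
Iter 2: z = 0.1459 + 0.2119i, |z|^2 = 0.0662
Iter 3: z = -1.1736 + -0.1012i, |z|^2 = 1.3876
Iter 4: z = 0.2171 + 0.0744i, |z|^2 = 0.0527
Iter 5: z = -1.1084 + -0.1307i, |z|^2 = 1.2456
Iter 6: z = 0.0615 + 0.1267i, |z|^2 = 0.0198
Iter 7: z = -1.1623 + -0.1474i, |z|^2 = 1.3726
Iter 8: z = 0.1791 + 0.1797i, |z|^2 = 0.0644
Iter 9: z = -1.1502 + -0.0986i, |z|^2 = 1.3327
Iter 10: z = 0.1632 + 0.0639i, |z|^2 = 0.0307
Iter 11: z = -1.1274 + -0.1422i, |z|^2 = 1.2913
Iter 12: z = 0.1009 + 0.1575i, |z|^2 = 0.0350
Iter 13: z = -1.1646 + -0.1312i, |z|^2 = 1.3736
Iter 14: z = 0.1892 + 0.1426i, |z|^2 = 0.0561
Did not escape in 15 iterations → in set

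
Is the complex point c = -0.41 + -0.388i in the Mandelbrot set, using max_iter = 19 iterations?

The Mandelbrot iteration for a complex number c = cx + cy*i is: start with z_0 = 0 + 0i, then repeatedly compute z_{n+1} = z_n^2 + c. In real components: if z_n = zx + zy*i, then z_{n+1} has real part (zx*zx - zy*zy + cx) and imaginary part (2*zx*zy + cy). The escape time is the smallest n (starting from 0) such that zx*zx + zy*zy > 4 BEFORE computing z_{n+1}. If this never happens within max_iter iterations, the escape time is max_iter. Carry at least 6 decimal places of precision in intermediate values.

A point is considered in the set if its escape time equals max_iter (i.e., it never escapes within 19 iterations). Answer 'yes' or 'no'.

z_0 = 0 + 0i, c = -0.4100 + -0.3880i
Iter 1: z = -0.4100 + -0.3880i, |z|^2 = 0.3186
Iter 2: z = -0.3924 + -0.0698i, |z|^2 = 0.1589
Iter 3: z = -0.2609 + -0.3332i, |z|^2 = 0.1791
Iter 4: z = -0.4530 + -0.2142i, |z|^2 = 0.2510
Iter 5: z = -0.2507 + -0.1940i, |z|^2 = 0.1005
Iter 6: z = -0.3848 + -0.2907i, |z|^2 = 0.2326
Iter 7: z = -0.3465 + -0.1643i, |z|^2 = 0.1470
Iter 8: z = -0.3169 + -0.2742i, |z|^2 = 0.1756
Iter 9: z = -0.3847 + -0.2142i, |z|^2 = 0.1939
Iter 10: z = -0.3079 + -0.2232i, |z|^2 = 0.1446
Iter 11: z = -0.3650 + -0.2506i, |z|^2 = 0.1960
Iter 12: z = -0.3395 + -0.2051i, |z|^2 = 0.1573
Iter 13: z = -0.3368 + -0.2487i, |z|^2 = 0.1753
Iter 14: z = -0.3585 + -0.2205i, |z|^2 = 0.1771
Iter 15: z = -0.3301 + -0.2299i, |z|^2 = 0.1618
Iter 16: z = -0.3539 + -0.2362i, |z|^2 = 0.1810
Iter 17: z = -0.3405 + -0.2208i, |z|^2 = 0.1647
Iter 18: z = -0.3428 + -0.2376i, |z|^2 = 0.1740
Did not escape in 19 iterations → in set

Answer: yes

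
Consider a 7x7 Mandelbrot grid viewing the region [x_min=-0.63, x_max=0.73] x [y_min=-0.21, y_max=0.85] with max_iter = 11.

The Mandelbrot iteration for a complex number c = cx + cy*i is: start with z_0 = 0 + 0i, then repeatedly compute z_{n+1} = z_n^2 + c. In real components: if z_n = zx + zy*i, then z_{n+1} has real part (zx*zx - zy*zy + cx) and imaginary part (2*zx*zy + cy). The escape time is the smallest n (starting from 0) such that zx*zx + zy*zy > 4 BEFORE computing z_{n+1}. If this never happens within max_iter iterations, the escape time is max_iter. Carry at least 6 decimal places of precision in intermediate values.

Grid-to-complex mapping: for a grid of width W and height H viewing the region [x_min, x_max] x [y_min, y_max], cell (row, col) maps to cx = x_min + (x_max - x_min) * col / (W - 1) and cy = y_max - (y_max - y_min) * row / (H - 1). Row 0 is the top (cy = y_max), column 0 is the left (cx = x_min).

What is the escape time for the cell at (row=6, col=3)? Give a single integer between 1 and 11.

Answer: 11

Derivation:
z_0 = 0 + 0i, c = 0.0500 + -0.2100i
Iter 1: z = 0.0500 + -0.2100i, |z|^2 = 0.0466
Iter 2: z = 0.0084 + -0.2310i, |z|^2 = 0.0534
Iter 3: z = -0.0033 + -0.2139i, |z|^2 = 0.0458
Iter 4: z = 0.0043 + -0.2086i, |z|^2 = 0.0435
Iter 5: z = 0.0065 + -0.2118i, |z|^2 = 0.0449
Iter 6: z = 0.0052 + -0.2128i, |z|^2 = 0.0453
Iter 7: z = 0.0048 + -0.2122i, |z|^2 = 0.0451
Iter 8: z = 0.0050 + -0.2120i, |z|^2 = 0.0450
Iter 9: z = 0.0051 + -0.2121i, |z|^2 = 0.0450
Iter 10: z = 0.0050 + -0.2122i, |z|^2 = 0.0450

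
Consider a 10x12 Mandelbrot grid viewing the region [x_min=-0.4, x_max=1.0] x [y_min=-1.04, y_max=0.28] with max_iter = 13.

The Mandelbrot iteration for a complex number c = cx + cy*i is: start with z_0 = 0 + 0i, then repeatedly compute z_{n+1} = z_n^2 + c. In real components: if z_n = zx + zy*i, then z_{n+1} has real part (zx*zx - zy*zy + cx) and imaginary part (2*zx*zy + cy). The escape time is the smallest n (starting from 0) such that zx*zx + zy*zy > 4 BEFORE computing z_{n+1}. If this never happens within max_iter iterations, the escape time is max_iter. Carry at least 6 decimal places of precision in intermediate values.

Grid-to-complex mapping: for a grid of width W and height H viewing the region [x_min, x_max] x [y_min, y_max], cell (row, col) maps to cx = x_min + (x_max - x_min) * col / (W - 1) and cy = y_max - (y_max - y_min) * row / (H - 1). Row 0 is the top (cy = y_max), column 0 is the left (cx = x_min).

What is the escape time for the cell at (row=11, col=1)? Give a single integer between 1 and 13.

Answer: 6

Derivation:
z_0 = 0 + 0i, c = -0.2444 + -1.0400i
Iter 1: z = -0.2444 + -1.0400i, |z|^2 = 1.1414
Iter 2: z = -1.2663 + -0.5316i, |z|^2 = 1.8860
Iter 3: z = 1.0765 + 0.3062i, |z|^2 = 1.2526
Iter 4: z = 0.8206 + -0.3807i, |z|^2 = 0.8184
Iter 5: z = 0.2840 + -1.6649i, |z|^2 = 2.8525
Iter 6: z = -2.9356 + -1.9858i, |z|^2 = 12.5614
Escaped at iteration 6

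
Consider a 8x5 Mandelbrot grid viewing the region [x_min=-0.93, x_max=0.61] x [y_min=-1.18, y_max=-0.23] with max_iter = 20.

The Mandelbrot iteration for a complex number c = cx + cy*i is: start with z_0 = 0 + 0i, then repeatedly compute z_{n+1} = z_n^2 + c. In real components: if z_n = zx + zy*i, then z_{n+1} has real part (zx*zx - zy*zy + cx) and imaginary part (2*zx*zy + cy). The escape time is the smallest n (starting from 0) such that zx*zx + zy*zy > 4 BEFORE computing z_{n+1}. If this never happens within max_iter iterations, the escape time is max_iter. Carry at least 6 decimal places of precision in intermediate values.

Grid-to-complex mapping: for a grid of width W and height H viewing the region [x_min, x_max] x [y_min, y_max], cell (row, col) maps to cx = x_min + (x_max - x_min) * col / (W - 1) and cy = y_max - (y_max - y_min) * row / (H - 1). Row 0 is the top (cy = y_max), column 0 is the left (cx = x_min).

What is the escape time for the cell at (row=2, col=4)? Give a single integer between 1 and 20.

z_0 = 0 + 0i, c = -0.0500 + -0.7050i
Iter 1: z = -0.0500 + -0.7050i, |z|^2 = 0.4995
Iter 2: z = -0.5445 + -0.6345i, |z|^2 = 0.6991
Iter 3: z = -0.1561 + -0.0140i, |z|^2 = 0.0246
Iter 4: z = -0.0258 + -0.7006i, |z|^2 = 0.4916
Iter 5: z = -0.5402 + -0.6688i, |z|^2 = 0.7391
Iter 6: z = -0.2055 + 0.0176i, |z|^2 = 0.0425
Iter 7: z = -0.0081 + -0.7122i, |z|^2 = 0.5073
Iter 8: z = -0.5572 + -0.6935i, |z|^2 = 0.7914
Iter 9: z = -0.2204 + 0.0678i, |z|^2 = 0.0532
Iter 10: z = -0.0060 + -0.7349i, |z|^2 = 0.5401
Iter 11: z = -0.5900 + -0.6962i, |z|^2 = 0.8328
Iter 12: z = -0.1865 + 0.1165i, |z|^2 = 0.0484
Iter 13: z = -0.0288 + -0.7485i, |z|^2 = 0.5610
Iter 14: z = -0.6094 + -0.6619i, |z|^2 = 0.8094
Iter 15: z = -0.1168 + 0.1017i, |z|^2 = 0.0240
Iter 16: z = -0.0467 + -0.7288i, |z|^2 = 0.5333
Iter 17: z = -0.5789 + -0.6369i, |z|^2 = 0.7408
Iter 18: z = -0.1206 + 0.0324i, |z|^2 = 0.0156
Iter 19: z = -0.0365 + -0.7128i, |z|^2 = 0.5094

Answer: 20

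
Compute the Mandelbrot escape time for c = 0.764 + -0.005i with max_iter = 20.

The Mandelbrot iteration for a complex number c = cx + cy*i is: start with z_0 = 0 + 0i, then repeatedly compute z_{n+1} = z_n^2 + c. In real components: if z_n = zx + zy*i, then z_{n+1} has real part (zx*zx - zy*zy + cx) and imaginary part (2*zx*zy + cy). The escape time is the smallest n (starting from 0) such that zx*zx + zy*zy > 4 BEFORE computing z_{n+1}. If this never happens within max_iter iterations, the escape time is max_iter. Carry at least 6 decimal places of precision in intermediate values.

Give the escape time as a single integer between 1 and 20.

z_0 = 0 + 0i, c = 0.7640 + -0.0050i
Iter 1: z = 0.7640 + -0.0050i, |z|^2 = 0.5837
Iter 2: z = 1.3477 + -0.0126i, |z|^2 = 1.8164
Iter 3: z = 2.5801 + -0.0391i, |z|^2 = 6.6582
Escaped at iteration 3

Answer: 3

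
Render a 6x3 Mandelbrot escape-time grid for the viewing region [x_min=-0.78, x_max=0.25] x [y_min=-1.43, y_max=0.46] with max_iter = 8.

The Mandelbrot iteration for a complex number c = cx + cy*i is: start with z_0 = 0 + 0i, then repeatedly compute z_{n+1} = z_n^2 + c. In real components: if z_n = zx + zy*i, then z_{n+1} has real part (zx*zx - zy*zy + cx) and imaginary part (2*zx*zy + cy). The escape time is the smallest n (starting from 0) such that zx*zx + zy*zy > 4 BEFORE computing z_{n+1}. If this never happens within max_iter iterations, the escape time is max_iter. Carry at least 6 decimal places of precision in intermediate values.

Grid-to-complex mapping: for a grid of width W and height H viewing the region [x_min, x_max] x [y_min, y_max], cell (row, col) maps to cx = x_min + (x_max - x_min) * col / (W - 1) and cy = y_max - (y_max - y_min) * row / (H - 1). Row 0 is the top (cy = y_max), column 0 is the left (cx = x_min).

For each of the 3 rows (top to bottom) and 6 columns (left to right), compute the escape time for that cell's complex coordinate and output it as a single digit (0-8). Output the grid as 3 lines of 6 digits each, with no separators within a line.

(row=0, col=0): c = -0.7800 + 0.4600i → escape time 7
(row=0, col=1): c = -0.5740 + 0.4600i → escape time 8
(row=0, col=2): c = -0.3680 + 0.4600i → escape time 8
(row=0, col=3): c = -0.1620 + 0.4600i → escape time 8
(row=0, col=4): c = 0.0440 + 0.4600i → escape time 8
(row=0, col=5): c = 0.2500 + 0.4600i → escape time 8
(row=1, col=0): c = -0.7800 + -0.4850i → escape time 6
(row=1, col=1): c = -0.5740 + -0.4850i → escape time 8
(row=1, col=2): c = -0.3680 + -0.4850i → escape time 8
(row=1, col=3): c = -0.1620 + -0.4850i → escape time 8
(row=1, col=4): c = 0.0440 + -0.4850i → escape time 8
(row=1, col=5): c = 0.2500 + -0.4850i → escape time 8
(row=2, col=0): c = -0.7800 + -1.4300i → escape time 2
(row=2, col=1): c = -0.5740 + -1.4300i → escape time 2
(row=2, col=2): c = -0.3680 + -1.4300i → escape time 2
(row=2, col=3): c = -0.1620 + -1.4300i → escape time 2
(row=2, col=4): c = 0.0440 + -1.4300i → escape time 2
(row=2, col=5): c = 0.2500 + -1.4300i → escape time 2

Answer: 788888
688888
222222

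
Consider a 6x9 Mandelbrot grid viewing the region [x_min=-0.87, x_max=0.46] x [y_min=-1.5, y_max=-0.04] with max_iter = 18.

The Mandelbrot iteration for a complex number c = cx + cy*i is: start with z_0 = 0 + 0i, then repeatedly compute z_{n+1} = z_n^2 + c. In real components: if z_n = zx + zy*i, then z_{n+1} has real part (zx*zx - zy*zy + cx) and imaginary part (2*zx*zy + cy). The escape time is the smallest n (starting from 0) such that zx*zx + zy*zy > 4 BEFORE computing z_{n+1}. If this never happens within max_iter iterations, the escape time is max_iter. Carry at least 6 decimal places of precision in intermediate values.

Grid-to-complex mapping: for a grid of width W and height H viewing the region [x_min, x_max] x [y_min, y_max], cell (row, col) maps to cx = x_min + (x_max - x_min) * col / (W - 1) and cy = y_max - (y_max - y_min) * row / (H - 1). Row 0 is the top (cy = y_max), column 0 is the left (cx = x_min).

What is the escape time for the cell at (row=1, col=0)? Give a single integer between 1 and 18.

Answer: 18

Derivation:
z_0 = 0 + 0i, c = -0.8700 + -0.2225i
Iter 1: z = -0.8700 + -0.2225i, |z|^2 = 0.8064
Iter 2: z = -0.1626 + 0.1646i, |z|^2 = 0.0536
Iter 3: z = -0.8707 + -0.2760i, |z|^2 = 0.8343
Iter 4: z = -0.1881 + 0.2582i, |z|^2 = 0.1021
Iter 5: z = -0.9013 + -0.3197i, |z|^2 = 0.9145
Iter 6: z = -0.1599 + 0.3537i, |z|^2 = 0.1507
Iter 7: z = -0.9695 + -0.3356i, |z|^2 = 1.0526
Iter 8: z = -0.0427 + 0.4283i, |z|^2 = 0.1852
Iter 9: z = -1.0516 + -0.2590i, |z|^2 = 1.1729
Iter 10: z = 0.1687 + 0.3223i, |z|^2 = 0.1323
Iter 11: z = -0.9454 + -0.1137i, |z|^2 = 0.9067
Iter 12: z = 0.0109 + -0.0074i, |z|^2 = 0.0002
Iter 13: z = -0.8699 + -0.2227i, |z|^2 = 0.8064
Iter 14: z = -0.1628 + 0.1649i, |z|^2 = 0.0537
Iter 15: z = -0.8707 + -0.2762i, |z|^2 = 0.8344
Iter 16: z = -0.1882 + 0.2585i, |z|^2 = 0.1022
Iter 17: z = -0.9014 + -0.3198i, |z|^2 = 0.9147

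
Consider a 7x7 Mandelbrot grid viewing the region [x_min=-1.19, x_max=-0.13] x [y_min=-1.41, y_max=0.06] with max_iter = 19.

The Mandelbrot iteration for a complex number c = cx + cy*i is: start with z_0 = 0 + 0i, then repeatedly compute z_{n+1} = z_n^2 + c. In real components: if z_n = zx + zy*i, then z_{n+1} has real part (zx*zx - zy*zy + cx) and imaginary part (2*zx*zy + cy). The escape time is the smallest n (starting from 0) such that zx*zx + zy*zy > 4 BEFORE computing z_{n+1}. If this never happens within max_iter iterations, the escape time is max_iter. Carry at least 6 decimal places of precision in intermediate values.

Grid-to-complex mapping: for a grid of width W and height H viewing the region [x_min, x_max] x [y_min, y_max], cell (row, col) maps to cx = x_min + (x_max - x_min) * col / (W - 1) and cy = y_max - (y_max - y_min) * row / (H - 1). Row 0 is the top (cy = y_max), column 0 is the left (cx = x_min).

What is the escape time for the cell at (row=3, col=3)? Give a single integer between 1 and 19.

Answer: 6

Derivation:
z_0 = 0 + 0i, c = -0.6600 + -0.6750i
Iter 1: z = -0.6600 + -0.6750i, |z|^2 = 0.8912
Iter 2: z = -0.6800 + 0.2160i, |z|^2 = 0.5091
Iter 3: z = -0.2442 + -0.9688i, |z|^2 = 0.9982
Iter 4: z = -1.5389 + -0.2018i, |z|^2 = 2.4089
Iter 5: z = 1.6674 + -0.0539i, |z|^2 = 2.7831
Iter 6: z = 2.1173 + -0.8547i, |z|^2 = 5.2135
Escaped at iteration 6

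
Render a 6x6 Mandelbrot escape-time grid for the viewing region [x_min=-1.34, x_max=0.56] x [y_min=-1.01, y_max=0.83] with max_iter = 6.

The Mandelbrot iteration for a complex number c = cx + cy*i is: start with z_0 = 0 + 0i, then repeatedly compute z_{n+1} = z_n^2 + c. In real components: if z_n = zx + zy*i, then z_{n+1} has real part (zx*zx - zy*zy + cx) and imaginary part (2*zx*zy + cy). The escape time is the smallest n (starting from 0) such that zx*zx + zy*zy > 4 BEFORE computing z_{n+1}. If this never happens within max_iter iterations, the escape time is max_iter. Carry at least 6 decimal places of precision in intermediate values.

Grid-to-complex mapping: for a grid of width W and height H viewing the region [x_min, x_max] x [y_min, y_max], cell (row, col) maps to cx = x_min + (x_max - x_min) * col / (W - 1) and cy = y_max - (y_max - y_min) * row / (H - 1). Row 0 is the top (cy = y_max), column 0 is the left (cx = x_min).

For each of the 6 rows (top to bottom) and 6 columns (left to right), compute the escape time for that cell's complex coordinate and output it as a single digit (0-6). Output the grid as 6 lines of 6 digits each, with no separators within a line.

Answer: 334653
456664
666664
666664
346663
334642

Derivation:
(row=0, col=0): c = -1.3400 + 0.8300i → escape time 3
(row=0, col=1): c = -0.9600 + 0.8300i → escape time 3
(row=0, col=2): c = -0.5800 + 0.8300i → escape time 4
(row=0, col=3): c = -0.2000 + 0.8300i → escape time 6
(row=0, col=4): c = 0.1800 + 0.8300i → escape time 5
(row=0, col=5): c = 0.5600 + 0.8300i → escape time 3
(row=1, col=0): c = -1.3400 + 0.4620i → escape time 4
(row=1, col=1): c = -0.9600 + 0.4620i → escape time 5
(row=1, col=2): c = -0.5800 + 0.4620i → escape time 6
(row=1, col=3): c = -0.2000 + 0.4620i → escape time 6
(row=1, col=4): c = 0.1800 + 0.4620i → escape time 6
(row=1, col=5): c = 0.5600 + 0.4620i → escape time 4
(row=2, col=0): c = -1.3400 + 0.0940i → escape time 6
(row=2, col=1): c = -0.9600 + 0.0940i → escape time 6
(row=2, col=2): c = -0.5800 + 0.0940i → escape time 6
(row=2, col=3): c = -0.2000 + 0.0940i → escape time 6
(row=2, col=4): c = 0.1800 + 0.0940i → escape time 6
(row=2, col=5): c = 0.5600 + 0.0940i → escape time 4
(row=3, col=0): c = -1.3400 + -0.2740i → escape time 6
(row=3, col=1): c = -0.9600 + -0.2740i → escape time 6
(row=3, col=2): c = -0.5800 + -0.2740i → escape time 6
(row=3, col=3): c = -0.2000 + -0.2740i → escape time 6
(row=3, col=4): c = 0.1800 + -0.2740i → escape time 6
(row=3, col=5): c = 0.5600 + -0.2740i → escape time 4
(row=4, col=0): c = -1.3400 + -0.6420i → escape time 3
(row=4, col=1): c = -0.9600 + -0.6420i → escape time 4
(row=4, col=2): c = -0.5800 + -0.6420i → escape time 6
(row=4, col=3): c = -0.2000 + -0.6420i → escape time 6
(row=4, col=4): c = 0.1800 + -0.6420i → escape time 6
(row=4, col=5): c = 0.5600 + -0.6420i → escape time 3
(row=5, col=0): c = -1.3400 + -1.0100i → escape time 3
(row=5, col=1): c = -0.9600 + -1.0100i → escape time 3
(row=5, col=2): c = -0.5800 + -1.0100i → escape time 4
(row=5, col=3): c = -0.2000 + -1.0100i → escape time 6
(row=5, col=4): c = 0.1800 + -1.0100i → escape time 4
(row=5, col=5): c = 0.5600 + -1.0100i → escape time 2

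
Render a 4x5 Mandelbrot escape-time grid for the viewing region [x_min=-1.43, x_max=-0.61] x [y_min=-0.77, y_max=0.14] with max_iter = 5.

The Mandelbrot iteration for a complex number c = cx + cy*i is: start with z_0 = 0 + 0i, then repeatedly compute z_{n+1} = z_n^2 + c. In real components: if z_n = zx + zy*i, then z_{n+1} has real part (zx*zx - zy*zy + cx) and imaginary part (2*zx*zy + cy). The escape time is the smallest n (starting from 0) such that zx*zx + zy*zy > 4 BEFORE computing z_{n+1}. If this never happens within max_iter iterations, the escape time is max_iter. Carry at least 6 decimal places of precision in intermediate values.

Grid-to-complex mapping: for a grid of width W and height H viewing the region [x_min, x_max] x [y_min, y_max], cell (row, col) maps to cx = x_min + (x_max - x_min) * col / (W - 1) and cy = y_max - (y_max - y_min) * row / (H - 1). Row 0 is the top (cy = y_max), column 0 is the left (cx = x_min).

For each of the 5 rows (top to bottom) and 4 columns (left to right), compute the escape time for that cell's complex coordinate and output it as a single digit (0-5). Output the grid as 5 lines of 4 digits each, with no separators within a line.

(row=0, col=0): c = -1.4300 + 0.1400i → escape time 5
(row=0, col=1): c = -1.1567 + 0.1400i → escape time 5
(row=0, col=2): c = -0.8833 + 0.1400i → escape time 5
(row=0, col=3): c = -0.6100 + 0.1400i → escape time 5
(row=1, col=0): c = -1.4300 + -0.0875i → escape time 5
(row=1, col=1): c = -1.1567 + -0.0875i → escape time 5
(row=1, col=2): c = -0.8833 + -0.0875i → escape time 5
(row=1, col=3): c = -0.6100 + -0.0875i → escape time 5
(row=2, col=0): c = -1.4300 + -0.3150i → escape time 5
(row=2, col=1): c = -1.1567 + -0.3150i → escape time 5
(row=2, col=2): c = -0.8833 + -0.3150i → escape time 5
(row=2, col=3): c = -0.6100 + -0.3150i → escape time 5
(row=3, col=0): c = -1.4300 + -0.5425i → escape time 3
(row=3, col=1): c = -1.1567 + -0.5425i → escape time 4
(row=3, col=2): c = -0.8833 + -0.5425i → escape time 5
(row=3, col=3): c = -0.6100 + -0.5425i → escape time 5
(row=4, col=0): c = -1.4300 + -0.7700i → escape time 3
(row=4, col=1): c = -1.1567 + -0.7700i → escape time 3
(row=4, col=2): c = -0.8833 + -0.7700i → escape time 4
(row=4, col=3): c = -0.6100 + -0.7700i → escape time 5

Answer: 5555
5555
5555
3455
3345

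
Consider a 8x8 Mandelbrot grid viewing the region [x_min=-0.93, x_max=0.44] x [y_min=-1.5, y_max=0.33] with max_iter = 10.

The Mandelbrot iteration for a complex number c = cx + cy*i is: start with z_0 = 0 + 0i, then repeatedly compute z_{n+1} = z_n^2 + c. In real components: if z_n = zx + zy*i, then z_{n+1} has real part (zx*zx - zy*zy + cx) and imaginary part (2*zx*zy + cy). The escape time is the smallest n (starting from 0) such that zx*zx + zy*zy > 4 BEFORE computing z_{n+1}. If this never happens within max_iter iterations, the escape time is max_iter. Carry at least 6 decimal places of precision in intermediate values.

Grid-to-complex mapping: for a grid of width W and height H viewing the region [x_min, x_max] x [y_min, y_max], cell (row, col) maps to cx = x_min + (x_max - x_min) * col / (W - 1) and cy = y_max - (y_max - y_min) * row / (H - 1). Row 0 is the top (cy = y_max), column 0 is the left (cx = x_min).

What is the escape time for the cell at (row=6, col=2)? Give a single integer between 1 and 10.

z_0 = 0 + 0i, c = -0.5386 + -1.2386i
Iter 1: z = -0.5386 + -1.2386i, |z|^2 = 1.8241
Iter 2: z = -1.7826 + 0.0955i, |z|^2 = 3.1867
Iter 3: z = 2.6299 + -1.5792i, |z|^2 = 9.4101
Escaped at iteration 3

Answer: 3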